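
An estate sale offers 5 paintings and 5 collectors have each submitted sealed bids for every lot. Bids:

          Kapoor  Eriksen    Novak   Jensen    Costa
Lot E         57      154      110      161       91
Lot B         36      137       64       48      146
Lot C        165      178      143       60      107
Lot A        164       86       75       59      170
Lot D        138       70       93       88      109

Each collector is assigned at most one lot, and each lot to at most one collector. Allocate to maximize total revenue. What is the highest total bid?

Maximum total: $749

This is a one-to-one assignment (maximum-weight bipartite matching).
Optimal: Kapoor→Lot D ($138), Eriksen→Lot B ($137), Novak→Lot C ($143), Jensen→Lot E ($161), Costa→Lot A ($170) — total 138+137+143+161+170 = $749.
Max-entry greedy (repeatedly take the single best remaining cell) gives $711, worse by 38.
Next-best assignment: Kapoor→Lot A, Eriksen→Lot C, Novak→Lot D, Jensen→Lot E, Costa→Lot B = $742.
Swapping Kapoor↔Novak (Kapoor→Lot C $165, Novak→Lot D $93) loses 23.
Checked against all permutations: $749 is optimal.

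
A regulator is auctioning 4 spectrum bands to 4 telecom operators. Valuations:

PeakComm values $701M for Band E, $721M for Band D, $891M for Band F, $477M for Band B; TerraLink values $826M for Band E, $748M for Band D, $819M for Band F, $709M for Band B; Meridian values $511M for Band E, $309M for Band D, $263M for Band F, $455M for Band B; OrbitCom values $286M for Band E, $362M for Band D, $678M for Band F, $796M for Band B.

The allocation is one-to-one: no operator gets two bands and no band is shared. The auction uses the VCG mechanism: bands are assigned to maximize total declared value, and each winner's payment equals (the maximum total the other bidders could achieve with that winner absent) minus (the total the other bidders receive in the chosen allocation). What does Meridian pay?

Meridian pays $78M.

Efficient allocation: PeakComm→Band F ($891M), TerraLink→Band D ($748M), Meridian→Band E ($511M), OrbitCom→Band B ($796M); total welfare W = $2946M.
Meridian receives Band E at value $511M, so the others get W − 511 = $2435M.
Without Meridian: best allocation of the remaining 3 bidders over all 4 bands is PeakComm→Band F ($891M), TerraLink→Band E ($826M), OrbitCom→Band B ($796M), total $2513M.
VCG payment = (others' best without Meridian) − (others' welfare with Meridian) = 2513 − 2435 = $78M.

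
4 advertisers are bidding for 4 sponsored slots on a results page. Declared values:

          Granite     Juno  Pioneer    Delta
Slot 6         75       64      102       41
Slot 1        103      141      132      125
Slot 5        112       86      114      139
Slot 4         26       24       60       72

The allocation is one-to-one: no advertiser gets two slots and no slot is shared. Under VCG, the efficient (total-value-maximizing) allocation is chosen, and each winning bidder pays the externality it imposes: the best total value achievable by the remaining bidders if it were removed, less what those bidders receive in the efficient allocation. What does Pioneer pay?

Pioneer pays $30.

Efficient allocation: Granite→Slot 5 ($112), Juno→Slot 1 ($141), Pioneer→Slot 6 ($102), Delta→Slot 4 ($72); total welfare W = $427.
Pioneer receives Slot 6 at value $102, so the others get W − 102 = $325.
Without Pioneer: best allocation of the remaining 3 bidders over all 4 slots is Granite→Slot 6 ($75), Juno→Slot 1 ($141), Delta→Slot 5 ($139), total $355.
VCG payment = (others' best without Pioneer) − (others' welfare with Pioneer) = 355 − 325 = $30.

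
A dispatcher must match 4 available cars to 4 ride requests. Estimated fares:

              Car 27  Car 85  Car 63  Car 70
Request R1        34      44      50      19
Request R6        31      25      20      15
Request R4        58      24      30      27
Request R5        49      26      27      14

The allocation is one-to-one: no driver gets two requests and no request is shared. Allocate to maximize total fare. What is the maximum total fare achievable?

This is the linear assignment problem.
Optimal: Car 27→Request R5 ($49), Car 85→Request R6 ($25), Car 63→Request R1 ($50), Car 70→Request R4 ($27) — total 49+25+50+27 = $151.
Column-greedy (each request in turn goes to its best remaining driver) gives $134, worse by 17.
Every other assignment is strictly worse.

Maximum total: $151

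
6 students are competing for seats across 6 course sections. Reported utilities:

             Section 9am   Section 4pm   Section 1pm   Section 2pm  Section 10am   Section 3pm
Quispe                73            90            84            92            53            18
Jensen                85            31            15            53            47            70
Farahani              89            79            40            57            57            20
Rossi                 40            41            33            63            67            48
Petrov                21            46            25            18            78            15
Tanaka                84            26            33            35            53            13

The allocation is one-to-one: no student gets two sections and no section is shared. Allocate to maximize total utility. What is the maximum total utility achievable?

Maximum total: 458 points

Optimal: Quispe→Section 1pm (84 points), Jensen→Section 3pm (70 points), Farahani→Section 4pm (79 points), Rossi→Section 2pm (63 points), Petrov→Section 10am (78 points), Tanaka→Section 9am (84 points) — total 84+70+79+63+78+84 = 458 points.
Column-greedy (each section in turn goes to its best remaining student) gives 356 points, worse by 102.
Next-best assignment: Quispe→Section 2pm, Jensen→Section 3pm, Farahani→Section 4pm, Rossi→Section 1pm, Petrov→Section 10am, Tanaka→Section 9am = 436 points.
Checked against all permutations: 458 points is optimal.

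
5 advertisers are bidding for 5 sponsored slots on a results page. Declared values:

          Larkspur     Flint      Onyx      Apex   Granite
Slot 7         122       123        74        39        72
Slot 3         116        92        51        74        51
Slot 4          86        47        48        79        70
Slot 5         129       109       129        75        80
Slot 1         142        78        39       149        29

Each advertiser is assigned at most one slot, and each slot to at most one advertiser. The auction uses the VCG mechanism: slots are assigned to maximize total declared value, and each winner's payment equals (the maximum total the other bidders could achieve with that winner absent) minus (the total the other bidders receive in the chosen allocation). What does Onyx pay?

Efficient allocation: Larkspur→Slot 3 ($116), Flint→Slot 7 ($123), Onyx→Slot 5 ($129), Apex→Slot 1 ($149), Granite→Slot 4 ($70); total welfare W = $587.
Onyx receives Slot 5 at value $129, so the others get W − 129 = $458.
Without Onyx: best allocation of the remaining 4 bidders over all 5 slots is Larkspur→Slot 5 ($129), Flint→Slot 7 ($123), Apex→Slot 1 ($149), Granite→Slot 4 ($70), total $471.
VCG payment = (others' best without Onyx) − (others' welfare with Onyx) = 471 − 458 = $13.

Onyx pays $13.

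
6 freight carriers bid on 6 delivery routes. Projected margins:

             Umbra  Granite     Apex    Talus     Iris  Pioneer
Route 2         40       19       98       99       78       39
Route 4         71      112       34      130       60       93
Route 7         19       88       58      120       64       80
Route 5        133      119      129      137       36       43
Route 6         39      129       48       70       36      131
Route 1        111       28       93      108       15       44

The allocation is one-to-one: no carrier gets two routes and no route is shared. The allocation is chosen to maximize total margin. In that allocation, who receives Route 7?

Optimal: Umbra→Route 1 ($111k), Granite→Route 4 ($112k), Apex→Route 5 ($129k), Talus→Route 7 ($120k), Iris→Route 2 ($78k), Pioneer→Route 6 ($131k) — total 111+112+129+120+78+131 = $681k.
Max-entry greedy (repeatedly take the single best remaining cell) gives $653k, worse by 28.
Next-best assignment: Umbra→Route 5, Granite→Route 4, Apex→Route 1, Talus→Route 7, Iris→Route 2, Pioneer→Route 6 = $667k.
Talus's own top route is Route 5 ($137k), but forcing Talus→Route 5 and reassigning the rest optimally gives only $653k — worse by 28.

Talus receives Route 7.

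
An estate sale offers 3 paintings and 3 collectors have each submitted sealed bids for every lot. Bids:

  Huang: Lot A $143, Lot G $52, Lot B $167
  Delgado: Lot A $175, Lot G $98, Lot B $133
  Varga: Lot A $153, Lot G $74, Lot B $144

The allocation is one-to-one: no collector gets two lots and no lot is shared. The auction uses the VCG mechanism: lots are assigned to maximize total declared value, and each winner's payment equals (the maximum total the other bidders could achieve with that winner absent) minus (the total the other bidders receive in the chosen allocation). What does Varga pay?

Varga pays $77.

Efficient allocation: Huang→Lot B ($167), Delgado→Lot G ($98), Varga→Lot A ($153); total welfare W = $418.
Varga receives Lot A at value $153, so the others get W − 153 = $265.
Without Varga: best allocation of the remaining 2 bidders over all 3 lots is Huang→Lot B ($167), Delgado→Lot A ($175), total $342.
VCG payment = (others' best without Varga) − (others' welfare with Varga) = 342 − 265 = $77.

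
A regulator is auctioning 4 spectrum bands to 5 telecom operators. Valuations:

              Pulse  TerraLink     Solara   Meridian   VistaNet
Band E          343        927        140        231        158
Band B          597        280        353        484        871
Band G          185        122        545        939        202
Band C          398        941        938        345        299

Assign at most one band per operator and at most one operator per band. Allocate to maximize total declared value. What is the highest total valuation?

This is a one-to-one assignment (maximum-weight bipartite matching).
Optimal: TerraLink→Band E ($927M), VistaNet→Band B ($871M), Meridian→Band G ($939M), Solara→Band C ($938M) — total 927+871+939+938 = $3675M.
Max-entry greedy (repeatedly take the single best remaining cell) gives $3094M, worse by 581.
Swapping VistaNet↔Solara (VistaNet→Band C $299M, Solara→Band B $353M) loses 1157.

Maximum total: $3675M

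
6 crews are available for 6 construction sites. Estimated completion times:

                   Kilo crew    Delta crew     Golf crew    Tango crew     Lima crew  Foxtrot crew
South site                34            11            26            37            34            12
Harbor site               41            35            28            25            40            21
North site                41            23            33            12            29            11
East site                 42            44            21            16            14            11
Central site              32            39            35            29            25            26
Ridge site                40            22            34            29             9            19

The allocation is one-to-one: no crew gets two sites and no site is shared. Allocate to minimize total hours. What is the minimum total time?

Optimal: Kilo crew→Central site (32 hours), Delta crew→South site (11 hours), Golf crew→Harbor site (28 hours), Tango crew→North site (12 hours), Lima crew→Ridge site (9 hours), Foxtrot crew→East site (11 hours) — total 32+11+28+12+9+11 = 103 hours.
Column-greedy (each site in turn goes to its cheapest remaining crew) gives 124 hours, worse by 21.
Next-best assignment: Kilo crew→Central site, Delta crew→South site, Golf crew→East site, Tango crew→North site, Lima crew→Ridge site, Foxtrot crew→Harbor site = 106 hours.
Checked against all permutations: 103 hours is optimal.

Minimum total: 103 hours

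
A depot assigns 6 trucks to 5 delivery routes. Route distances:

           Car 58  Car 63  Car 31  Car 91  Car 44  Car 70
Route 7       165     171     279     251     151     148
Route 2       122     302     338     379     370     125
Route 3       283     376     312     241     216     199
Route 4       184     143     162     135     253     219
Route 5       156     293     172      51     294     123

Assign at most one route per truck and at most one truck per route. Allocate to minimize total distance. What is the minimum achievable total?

Minimum total: 666 km

This is the linear assignment problem.
Optimal: Car 44→Route 7 (151 km), Car 58→Route 2 (122 km), Car 70→Route 3 (199 km), Car 63→Route 4 (143 km), Car 91→Route 5 (51 km) — total 151+122+199+143+51 = 666 km.
Column-greedy (each route in turn goes to its cheapest remaining truck) gives 793 km, worse by 127.
Next-best assignment: Car 70→Route 7, Car 58→Route 2, Car 44→Route 3, Car 63→Route 4, Car 91→Route 5 = 680 km.
Swapping Car 63↔Car 58 (Car 63→Route 2 302 km, Car 58→Route 4 184 km) adds 221.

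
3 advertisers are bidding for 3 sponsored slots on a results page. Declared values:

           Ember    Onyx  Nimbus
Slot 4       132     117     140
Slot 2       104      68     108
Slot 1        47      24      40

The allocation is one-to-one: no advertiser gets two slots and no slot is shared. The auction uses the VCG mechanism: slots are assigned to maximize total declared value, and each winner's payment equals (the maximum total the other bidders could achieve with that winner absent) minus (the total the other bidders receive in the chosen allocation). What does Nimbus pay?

Nimbus pays $57.

Efficient allocation: Ember→Slot 1 ($47), Onyx→Slot 4 ($117), Nimbus→Slot 2 ($108); total welfare W = $272.
Nimbus receives Slot 2 at value $108, so the others get W − 108 = $164.
Without Nimbus: best allocation of the remaining 2 bidders over all 3 slots is Ember→Slot 2 ($104), Onyx→Slot 4 ($117), total $221.
VCG payment = (others' best without Nimbus) − (others' welfare with Nimbus) = 221 − 164 = $57.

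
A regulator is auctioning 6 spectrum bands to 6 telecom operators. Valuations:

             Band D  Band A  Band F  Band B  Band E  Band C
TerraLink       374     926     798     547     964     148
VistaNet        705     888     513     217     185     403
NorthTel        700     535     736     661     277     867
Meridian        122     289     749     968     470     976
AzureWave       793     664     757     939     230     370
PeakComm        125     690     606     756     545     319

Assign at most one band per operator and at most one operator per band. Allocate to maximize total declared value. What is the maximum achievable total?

This is a one-to-one assignment (maximum-weight bipartite matching).
Optimal: TerraLink→Band E ($964M), VistaNet→Band A ($888M), NorthTel→Band F ($736M), Meridian→Band C ($976M), AzureWave→Band D ($793M), PeakComm→Band B ($756M) — total 964+888+736+976+793+756 = $5113M.
Column-greedy (each band in turn goes to its best remaining operator) gives $3904M, worse by 1209.
Checked against all permutations: $5113M is optimal.

Maximum total: $5113M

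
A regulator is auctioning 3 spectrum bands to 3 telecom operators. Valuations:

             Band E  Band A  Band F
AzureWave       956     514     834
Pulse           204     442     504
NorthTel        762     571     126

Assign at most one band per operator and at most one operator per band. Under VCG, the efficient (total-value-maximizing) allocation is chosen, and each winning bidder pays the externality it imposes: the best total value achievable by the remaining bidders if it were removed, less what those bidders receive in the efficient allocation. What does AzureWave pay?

Efficient allocation: AzureWave→Band F ($834M), Pulse→Band A ($442M), NorthTel→Band E ($762M); total welfare W = $2038M.
AzureWave receives Band F at value $834M, so the others get W − 834 = $1204M.
Without AzureWave: best allocation of the remaining 2 bidders over all 3 bands is Pulse→Band F ($504M), NorthTel→Band E ($762M), total $1266M.
VCG payment = (others' best without AzureWave) − (others' welfare with AzureWave) = 1266 − 1204 = $62M.

AzureWave pays $62M.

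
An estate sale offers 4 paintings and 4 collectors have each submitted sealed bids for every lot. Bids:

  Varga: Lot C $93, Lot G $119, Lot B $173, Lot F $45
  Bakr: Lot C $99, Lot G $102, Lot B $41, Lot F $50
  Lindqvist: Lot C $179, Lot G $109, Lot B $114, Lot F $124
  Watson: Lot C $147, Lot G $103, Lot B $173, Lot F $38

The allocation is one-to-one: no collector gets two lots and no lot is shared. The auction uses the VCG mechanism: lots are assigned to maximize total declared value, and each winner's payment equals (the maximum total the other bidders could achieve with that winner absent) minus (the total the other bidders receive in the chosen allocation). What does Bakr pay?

Bakr pays $27.

Efficient allocation: Varga→Lot B ($173), Bakr→Lot G ($102), Lindqvist→Lot F ($124), Watson→Lot C ($147); total welfare W = $546.
Bakr receives Lot G at value $102, so the others get W − 102 = $444.
Without Bakr: best allocation of the remaining 3 bidders over all 4 lots is Varga→Lot G ($119), Lindqvist→Lot C ($179), Watson→Lot B ($173), total $471.
VCG payment = (others' best without Bakr) − (others' welfare with Bakr) = 471 − 444 = $27.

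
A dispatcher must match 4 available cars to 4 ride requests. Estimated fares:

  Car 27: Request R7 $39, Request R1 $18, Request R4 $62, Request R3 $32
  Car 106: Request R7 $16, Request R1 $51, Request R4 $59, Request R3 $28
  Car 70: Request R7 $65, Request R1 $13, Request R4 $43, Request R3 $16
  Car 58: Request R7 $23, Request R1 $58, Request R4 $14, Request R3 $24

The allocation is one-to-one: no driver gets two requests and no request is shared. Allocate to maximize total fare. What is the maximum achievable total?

This is the linear assignment problem.
Optimal: Car 27→Request R3 ($32), Car 106→Request R4 ($59), Car 70→Request R7 ($65), Car 58→Request R1 ($58) — total 32+59+65+58 = $214.
Max-entry greedy (repeatedly take the single best remaining cell) gives $213, worse by 1.
Next-best assignment: Car 27→Request R4, Car 106→Request R3, Car 70→Request R7, Car 58→Request R1 = $213.
Checked against all permutations: $214 is optimal.

Max total: $214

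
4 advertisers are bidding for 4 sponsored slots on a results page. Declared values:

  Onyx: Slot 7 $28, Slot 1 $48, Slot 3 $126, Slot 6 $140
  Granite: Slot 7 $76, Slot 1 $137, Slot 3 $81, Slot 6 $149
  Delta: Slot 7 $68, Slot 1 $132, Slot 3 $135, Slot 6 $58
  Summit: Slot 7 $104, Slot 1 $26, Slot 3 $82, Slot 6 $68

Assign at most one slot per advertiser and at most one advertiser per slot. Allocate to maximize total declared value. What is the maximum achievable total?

Optimal: Onyx→Slot 6 ($140), Granite→Slot 1 ($137), Delta→Slot 3 ($135), Summit→Slot 7 ($104) — total 140+137+135+104 = $516.
Max-entry greedy (repeatedly take the single best remaining cell) gives $436, worse by 80.
Checked against all permutations: $516 is optimal.

Maximum total: $516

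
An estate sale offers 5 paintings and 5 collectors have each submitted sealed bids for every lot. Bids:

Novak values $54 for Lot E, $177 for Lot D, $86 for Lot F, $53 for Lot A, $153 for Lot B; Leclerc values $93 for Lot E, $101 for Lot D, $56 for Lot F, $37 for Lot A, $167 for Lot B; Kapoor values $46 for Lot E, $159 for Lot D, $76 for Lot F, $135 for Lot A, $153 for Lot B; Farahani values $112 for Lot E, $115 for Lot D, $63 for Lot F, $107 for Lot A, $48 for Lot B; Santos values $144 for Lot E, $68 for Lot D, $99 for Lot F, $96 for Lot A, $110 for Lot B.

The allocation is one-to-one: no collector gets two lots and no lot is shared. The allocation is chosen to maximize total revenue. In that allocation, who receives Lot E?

Farahani receives Lot E.

Optimal: Novak→Lot D ($177), Leclerc→Lot B ($167), Kapoor→Lot A ($135), Farahani→Lot E ($112), Santos→Lot F ($99) — total 177+167+135+112+99 = $690.
Max-entry greedy (repeatedly take the single best remaining cell) gives $686, worse by 4.
Next-best assignment: Novak→Lot D, Leclerc→Lot B, Kapoor→Lot A, Farahani→Lot F, Santos→Lot E = $686.
Swapping Novak↔Kapoor (Novak→Lot A $53, Kapoor→Lot D $159) loses 100.
Every other assignment is strictly worse.
Farahani's own top lot is Lot D ($115), but forcing Farahani→Lot D and reassigning the rest optimally gives only $647 — worse by 43.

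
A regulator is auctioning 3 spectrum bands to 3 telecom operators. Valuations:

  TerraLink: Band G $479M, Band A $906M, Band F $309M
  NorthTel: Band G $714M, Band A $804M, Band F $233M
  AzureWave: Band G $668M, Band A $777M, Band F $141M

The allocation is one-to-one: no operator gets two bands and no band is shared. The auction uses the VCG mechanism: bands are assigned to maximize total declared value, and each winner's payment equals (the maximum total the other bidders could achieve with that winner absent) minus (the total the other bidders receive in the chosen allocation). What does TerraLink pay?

Efficient allocation: TerraLink→Band A ($906M), NorthTel→Band F ($233M), AzureWave→Band G ($668M); total welfare W = $1807M.
TerraLink receives Band A at value $906M, so the others get W − 906 = $901M.
Without TerraLink: best allocation of the remaining 2 bidders over all 3 bands is NorthTel→Band G ($714M), AzureWave→Band A ($777M), total $1491M.
VCG payment = (others' best without TerraLink) − (others' welfare with TerraLink) = 1491 − 901 = $590M.

TerraLink pays $590M.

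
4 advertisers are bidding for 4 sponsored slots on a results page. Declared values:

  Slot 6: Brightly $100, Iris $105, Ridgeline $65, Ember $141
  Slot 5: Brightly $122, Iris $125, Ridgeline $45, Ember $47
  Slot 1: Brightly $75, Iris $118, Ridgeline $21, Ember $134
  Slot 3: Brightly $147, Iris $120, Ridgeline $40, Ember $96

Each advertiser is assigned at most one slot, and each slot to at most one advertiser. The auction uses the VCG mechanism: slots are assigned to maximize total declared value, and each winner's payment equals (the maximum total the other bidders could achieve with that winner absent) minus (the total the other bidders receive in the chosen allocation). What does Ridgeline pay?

Efficient allocation: Brightly→Slot 3 ($147), Iris→Slot 5 ($125), Ridgeline→Slot 6 ($65), Ember→Slot 1 ($134); total welfare W = $471.
Ridgeline receives Slot 6 at value $65, so the others get W − 65 = $406.
Without Ridgeline: best allocation of the remaining 3 bidders over all 4 slots is Brightly→Slot 3 ($147), Iris→Slot 5 ($125), Ember→Slot 6 ($141), total $413.
VCG payment = (others' best without Ridgeline) − (others' welfare with Ridgeline) = 413 − 406 = $7.

Ridgeline pays $7.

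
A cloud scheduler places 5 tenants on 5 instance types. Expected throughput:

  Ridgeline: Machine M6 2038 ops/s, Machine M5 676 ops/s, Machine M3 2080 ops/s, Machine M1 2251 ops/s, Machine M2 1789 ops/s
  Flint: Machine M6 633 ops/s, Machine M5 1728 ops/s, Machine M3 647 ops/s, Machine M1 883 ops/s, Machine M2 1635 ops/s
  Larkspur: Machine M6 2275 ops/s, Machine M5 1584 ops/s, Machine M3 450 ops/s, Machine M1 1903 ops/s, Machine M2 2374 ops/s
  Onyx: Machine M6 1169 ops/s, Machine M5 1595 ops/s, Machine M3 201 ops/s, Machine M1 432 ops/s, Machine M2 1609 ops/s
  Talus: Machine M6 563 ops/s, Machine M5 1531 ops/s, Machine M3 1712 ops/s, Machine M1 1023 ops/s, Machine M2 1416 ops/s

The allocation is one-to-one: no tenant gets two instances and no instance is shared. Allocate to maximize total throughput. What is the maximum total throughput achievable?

Max total: 9575 ops/s

This is the linear assignment problem.
Optimal: Ridgeline→Machine M1 (2251 ops/s), Flint→Machine M5 (1728 ops/s), Larkspur→Machine M6 (2275 ops/s), Onyx→Machine M2 (1609 ops/s), Talus→Machine M3 (1712 ops/s) — total 2251+1728+2275+1609+1712 = 9575 ops/s.
Row-greedy (each tenant in turn takes its best remaining instance) gives 9234 ops/s, worse by 341.
Every other assignment is strictly worse.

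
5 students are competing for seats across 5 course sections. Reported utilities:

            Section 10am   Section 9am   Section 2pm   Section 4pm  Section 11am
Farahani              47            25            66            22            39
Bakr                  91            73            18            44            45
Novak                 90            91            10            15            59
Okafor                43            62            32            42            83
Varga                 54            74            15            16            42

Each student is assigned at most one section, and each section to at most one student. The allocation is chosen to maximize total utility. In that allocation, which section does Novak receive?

Optimal: Farahani→Section 2pm (66 points), Bakr→Section 4pm (44 points), Novak→Section 10am (90 points), Okafor→Section 11am (83 points), Varga→Section 9am (74 points) — total 66+44+90+83+74 = 357 points.
Max-entry greedy (repeatedly take the single best remaining cell) gives 347 points, worse by 10.
Next-best assignment: Farahani→Section 2pm, Bakr→Section 10am, Novak→Section 9am, Okafor→Section 11am, Varga→Section 4pm = 347 points.
No other one-to-one assignment exceeds 357 points.
Novak's own top section is Section 9am (91 points), but forcing Novak→Section 9am and reassigning the rest optimally gives only 347 points — worse by 10.

Novak receives Section 10am.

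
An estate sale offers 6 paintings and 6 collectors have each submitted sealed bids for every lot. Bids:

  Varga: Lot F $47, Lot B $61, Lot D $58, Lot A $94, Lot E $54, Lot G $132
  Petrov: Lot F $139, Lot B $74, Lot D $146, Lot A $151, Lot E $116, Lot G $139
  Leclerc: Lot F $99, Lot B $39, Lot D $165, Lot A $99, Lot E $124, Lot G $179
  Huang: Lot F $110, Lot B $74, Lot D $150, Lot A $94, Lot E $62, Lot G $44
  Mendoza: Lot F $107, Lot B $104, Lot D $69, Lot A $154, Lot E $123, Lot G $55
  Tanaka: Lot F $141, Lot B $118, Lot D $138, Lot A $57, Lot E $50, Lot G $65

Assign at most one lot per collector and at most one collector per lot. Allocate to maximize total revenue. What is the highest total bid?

Maximum total: $817

Treat this as an assignment problem: match each collector to one lot.
Optimal: Varga→Lot G ($132), Petrov→Lot F ($139), Leclerc→Lot E ($124), Huang→Lot D ($150), Mendoza→Lot A ($154), Tanaka→Lot B ($118) — total 132+139+124+150+154+118 = $817.
Column-greedy (each lot in turn goes to its best remaining collector) gives $755, worse by 62.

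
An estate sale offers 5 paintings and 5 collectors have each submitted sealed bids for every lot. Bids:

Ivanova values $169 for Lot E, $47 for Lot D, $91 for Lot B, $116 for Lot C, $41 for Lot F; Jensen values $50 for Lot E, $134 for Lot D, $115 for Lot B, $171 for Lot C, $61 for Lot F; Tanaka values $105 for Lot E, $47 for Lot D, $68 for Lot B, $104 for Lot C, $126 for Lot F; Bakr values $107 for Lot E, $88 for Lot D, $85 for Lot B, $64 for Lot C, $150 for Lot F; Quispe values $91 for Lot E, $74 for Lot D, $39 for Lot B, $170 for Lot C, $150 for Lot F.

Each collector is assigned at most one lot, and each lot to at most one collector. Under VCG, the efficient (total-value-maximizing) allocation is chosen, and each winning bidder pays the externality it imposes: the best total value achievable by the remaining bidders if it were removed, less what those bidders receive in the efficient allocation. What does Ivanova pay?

Efficient allocation: Ivanova→Lot E ($169), Jensen→Lot D ($134), Tanaka→Lot B ($68), Bakr→Lot F ($150), Quispe→Lot C ($170); total welfare W = $691.
Ivanova receives Lot E at value $169, so the others get W − 169 = $522.
Without Ivanova: best allocation of the remaining 4 bidders over all 5 lots is Jensen→Lot D ($134), Tanaka→Lot E ($105), Bakr→Lot F ($150), Quispe→Lot C ($170), total $559.
VCG payment = (others' best without Ivanova) − (others' welfare with Ivanova) = 559 − 522 = $37.

Ivanova pays $37.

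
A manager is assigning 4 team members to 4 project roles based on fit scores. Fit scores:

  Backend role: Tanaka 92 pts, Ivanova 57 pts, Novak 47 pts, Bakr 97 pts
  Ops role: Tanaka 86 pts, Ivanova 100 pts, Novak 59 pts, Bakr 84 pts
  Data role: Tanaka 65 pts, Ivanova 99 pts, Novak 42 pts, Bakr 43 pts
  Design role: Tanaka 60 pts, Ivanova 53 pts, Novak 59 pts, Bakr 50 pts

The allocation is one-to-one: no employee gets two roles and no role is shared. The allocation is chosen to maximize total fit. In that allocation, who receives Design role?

This is a one-to-one assignment (maximum-weight bipartite matching).
Optimal: Tanaka→Ops role (86 pts), Ivanova→Data role (99 pts), Novak→Design role (59 pts), Bakr→Backend role (97 pts) — total 86+99+59+97 = 341 pts.
Row-greedy (each employee in turn takes its best remaining role) gives 294 pts, worse by 47.
Next-best assignment: Tanaka→Backend role, Ivanova→Data role, Novak→Design role, Bakr→Ops role = 334 pts.
Swapping Ivanova↔Tanaka (Ivanova→Ops role 100 pts, Tanaka→Data role 65 pts) loses 20.
No other one-to-one assignment exceeds 341 pts.
Novak's own top role is Ops role (59 pts), but forcing Novak→Ops role and reassigning the rest optimally gives only 315 pts — worse by 26.

Novak receives Design role.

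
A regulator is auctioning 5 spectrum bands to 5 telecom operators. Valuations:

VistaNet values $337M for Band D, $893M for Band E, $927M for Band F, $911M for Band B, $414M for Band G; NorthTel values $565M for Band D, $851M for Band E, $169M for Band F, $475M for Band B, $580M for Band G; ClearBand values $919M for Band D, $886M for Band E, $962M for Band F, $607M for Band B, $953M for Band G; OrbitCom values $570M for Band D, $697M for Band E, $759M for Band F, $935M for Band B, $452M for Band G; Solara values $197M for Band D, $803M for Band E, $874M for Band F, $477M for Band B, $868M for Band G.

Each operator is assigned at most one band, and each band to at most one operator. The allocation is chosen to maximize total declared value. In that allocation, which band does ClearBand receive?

Optimal: VistaNet→Band F ($927M), NorthTel→Band E ($851M), ClearBand→Band D ($919M), OrbitCom→Band B ($935M), Solara→Band G ($868M) — total 927+851+919+935+868 = $4500M.
Column-greedy (each band in turn goes to its best remaining operator) gives $4201M, worse by 299.
No other one-to-one assignment exceeds $4500M.
ClearBand's own top band is Band F ($962M), but forcing ClearBand→Band F and reassigning the rest optimally gives only $4223M — worse by 277.

ClearBand receives Band D.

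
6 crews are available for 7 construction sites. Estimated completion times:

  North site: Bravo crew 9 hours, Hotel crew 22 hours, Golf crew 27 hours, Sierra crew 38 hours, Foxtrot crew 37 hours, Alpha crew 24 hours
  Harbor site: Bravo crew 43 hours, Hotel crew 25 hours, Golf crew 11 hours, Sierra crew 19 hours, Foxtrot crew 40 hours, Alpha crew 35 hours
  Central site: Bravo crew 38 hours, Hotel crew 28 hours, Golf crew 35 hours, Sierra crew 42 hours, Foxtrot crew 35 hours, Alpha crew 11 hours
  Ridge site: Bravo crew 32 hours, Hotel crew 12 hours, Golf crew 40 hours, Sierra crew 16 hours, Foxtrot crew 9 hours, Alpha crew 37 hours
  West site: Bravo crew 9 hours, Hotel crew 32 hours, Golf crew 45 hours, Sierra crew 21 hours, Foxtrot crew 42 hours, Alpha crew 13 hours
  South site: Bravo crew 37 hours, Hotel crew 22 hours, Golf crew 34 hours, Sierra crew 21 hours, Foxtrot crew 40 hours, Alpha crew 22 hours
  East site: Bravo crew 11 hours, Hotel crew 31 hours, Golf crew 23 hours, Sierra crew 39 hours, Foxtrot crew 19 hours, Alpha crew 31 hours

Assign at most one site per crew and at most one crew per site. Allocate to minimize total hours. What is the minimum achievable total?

Minimum total: 83 hours

Optimal: Bravo crew→North site (9 hours), Hotel crew→Ridge site (12 hours), Golf crew→Harbor site (11 hours), Sierra crew→West site (21 hours), Foxtrot crew→East site (19 hours), Alpha crew→Central site (11 hours) — total 9+12+11+21+19+11 = 83 hours.
Checked against all permutations: 83 hours is optimal.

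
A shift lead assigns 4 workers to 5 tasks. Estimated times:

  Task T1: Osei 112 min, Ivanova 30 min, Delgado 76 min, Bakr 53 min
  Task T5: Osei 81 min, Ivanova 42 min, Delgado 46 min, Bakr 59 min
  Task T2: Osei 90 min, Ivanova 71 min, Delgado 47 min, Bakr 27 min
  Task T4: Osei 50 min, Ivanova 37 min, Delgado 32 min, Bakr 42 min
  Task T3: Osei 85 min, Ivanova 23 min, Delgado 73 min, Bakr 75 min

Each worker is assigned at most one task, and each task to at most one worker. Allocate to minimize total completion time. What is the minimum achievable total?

Optimal: Osei→Task T4 (50 min), Ivanova→Task T3 (23 min), Delgado→Task T5 (46 min), Bakr→Task T2 (27 min) — total 50+23+46+27 = 146 min.
Min-entry greedy (repeatedly take the single cheapest remaining cell) gives 163 min, worse by 17.
Next-best assignment: Osei→Task T4, Ivanova→Task T1, Delgado→Task T5, Bakr→Task T2 = 153 min.
Swapping Osei↔Ivanova (Osei→Task T3 85 min, Ivanova→Task T4 37 min) adds 49.
Checked against all permutations: 146 min is optimal.

Minimum total: 146 min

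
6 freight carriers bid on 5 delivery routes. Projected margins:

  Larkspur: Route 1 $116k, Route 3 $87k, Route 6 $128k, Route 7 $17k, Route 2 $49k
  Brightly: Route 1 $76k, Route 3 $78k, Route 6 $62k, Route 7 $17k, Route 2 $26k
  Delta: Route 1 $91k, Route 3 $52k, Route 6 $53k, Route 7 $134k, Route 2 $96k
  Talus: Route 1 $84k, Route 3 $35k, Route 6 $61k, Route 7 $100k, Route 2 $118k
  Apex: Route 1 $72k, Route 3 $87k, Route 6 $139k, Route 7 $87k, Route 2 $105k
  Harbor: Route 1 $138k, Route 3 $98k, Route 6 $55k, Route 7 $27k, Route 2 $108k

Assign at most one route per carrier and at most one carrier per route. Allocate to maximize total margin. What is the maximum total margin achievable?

This is the linear assignment problem.
Optimal: Harbor→Route 1 ($138k), Larkspur→Route 3 ($87k), Apex→Route 6 ($139k), Delta→Route 7 ($134k), Talus→Route 2 ($118k) — total 138+87+139+134+118 = $616k.
Row-greedy (each carrier in turn takes its best remaining route) gives $530k, worse by 86.

Maximum total: $616k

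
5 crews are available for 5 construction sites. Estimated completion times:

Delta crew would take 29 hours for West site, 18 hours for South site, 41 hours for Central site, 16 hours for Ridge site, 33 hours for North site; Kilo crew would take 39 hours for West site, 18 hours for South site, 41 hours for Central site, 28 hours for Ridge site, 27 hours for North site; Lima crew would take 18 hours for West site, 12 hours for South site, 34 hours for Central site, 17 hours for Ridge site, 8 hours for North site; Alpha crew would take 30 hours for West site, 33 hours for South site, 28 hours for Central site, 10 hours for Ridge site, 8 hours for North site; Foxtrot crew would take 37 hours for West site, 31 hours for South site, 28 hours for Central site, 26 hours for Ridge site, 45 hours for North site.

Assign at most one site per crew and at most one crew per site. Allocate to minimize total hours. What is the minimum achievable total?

Treat this as an assignment problem: match each crew to one site.
Optimal: Delta crew→Ridge site (16 hours), Kilo crew→South site (18 hours), Lima crew→West site (18 hours), Alpha crew→North site (8 hours), Foxtrot crew→Central site (28 hours) — total 16+18+18+8+28 = 88 hours.
Column-greedy (each site in turn goes to its cheapest remaining crew) gives 117 hours, worse by 29.
Every other assignment is strictly worse.

Min total: 88 hours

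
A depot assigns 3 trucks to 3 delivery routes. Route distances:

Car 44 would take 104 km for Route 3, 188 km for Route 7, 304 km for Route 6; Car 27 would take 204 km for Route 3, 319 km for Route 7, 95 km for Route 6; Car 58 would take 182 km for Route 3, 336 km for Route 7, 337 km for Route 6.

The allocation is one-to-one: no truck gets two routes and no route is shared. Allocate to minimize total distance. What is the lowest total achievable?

Minimum total: 465 km

Optimal: Car 44→Route 7 (188 km), Car 27→Route 6 (95 km), Car 58→Route 3 (182 km) — total 188+95+182 = 465 km.
Row-greedy (each truck in turn takes its cheapest remaining route) gives 535 km, worse by 70.
Next-best assignment: Car 44→Route 3, Car 27→Route 6, Car 58→Route 7 = 535 km.
Swapping Car 27↔Car 44 (Car 27→Route 7 319 km, Car 44→Route 6 304 km) adds 340.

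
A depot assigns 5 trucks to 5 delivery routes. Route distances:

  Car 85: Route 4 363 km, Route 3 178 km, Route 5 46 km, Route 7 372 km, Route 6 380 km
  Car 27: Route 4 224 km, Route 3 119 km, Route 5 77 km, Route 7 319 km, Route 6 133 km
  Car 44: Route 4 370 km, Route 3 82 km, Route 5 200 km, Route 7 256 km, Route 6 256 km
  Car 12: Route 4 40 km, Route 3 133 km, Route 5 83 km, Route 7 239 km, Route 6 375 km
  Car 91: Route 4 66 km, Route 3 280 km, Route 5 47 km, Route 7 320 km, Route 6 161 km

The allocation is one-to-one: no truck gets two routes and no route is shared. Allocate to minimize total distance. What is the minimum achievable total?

Minimum total: 566 km

This is a one-to-one assignment (minimum-cost bipartite matching).
Optimal: Car 85→Route 5 (46 km), Car 27→Route 6 (133 km), Car 44→Route 3 (82 km), Car 12→Route 7 (239 km), Car 91→Route 4 (66 km) — total 46+133+82+239+66 = 566 km.
Column-greedy (each route in turn goes to its cheapest remaining truck) gives 648 km, worse by 82.
Next-best assignment: Car 85→Route 5, Car 27→Route 6, Car 44→Route 3, Car 12→Route 4, Car 91→Route 7 = 621 km.
Swapping Car 91↔Car 27 (Car 91→Route 6 161 km, Car 27→Route 4 224 km) adds 186.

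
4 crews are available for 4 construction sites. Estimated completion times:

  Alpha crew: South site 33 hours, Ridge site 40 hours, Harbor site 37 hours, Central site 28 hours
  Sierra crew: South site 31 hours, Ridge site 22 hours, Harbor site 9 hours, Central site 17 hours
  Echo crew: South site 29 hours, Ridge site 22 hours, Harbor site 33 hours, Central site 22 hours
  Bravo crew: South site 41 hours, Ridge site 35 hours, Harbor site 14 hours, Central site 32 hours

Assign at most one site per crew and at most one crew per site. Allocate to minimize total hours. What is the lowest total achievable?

This is the linear assignment problem.
Optimal: Alpha crew→South site (33 hours), Sierra crew→Central site (17 hours), Echo crew→Ridge site (22 hours), Bravo crew→Harbor site (14 hours) — total 33+17+22+14 = 86 hours.
Row-greedy (each crew in turn takes its cheapest remaining site) gives 100 hours, worse by 14.
Next-best assignment: Alpha crew→South site, Sierra crew→Ridge site, Echo crew→Central site, Bravo crew→Harbor site = 91 hours.
Every other assignment is strictly worse.

Minimum total: 86 hours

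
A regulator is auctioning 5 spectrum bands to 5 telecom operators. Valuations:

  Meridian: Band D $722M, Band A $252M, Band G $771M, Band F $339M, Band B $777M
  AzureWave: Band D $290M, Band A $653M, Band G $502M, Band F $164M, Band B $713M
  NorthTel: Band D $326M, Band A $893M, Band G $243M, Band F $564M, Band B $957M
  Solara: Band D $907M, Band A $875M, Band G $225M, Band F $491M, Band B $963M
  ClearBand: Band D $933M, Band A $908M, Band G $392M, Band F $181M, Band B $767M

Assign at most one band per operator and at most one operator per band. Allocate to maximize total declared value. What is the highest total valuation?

Maximum total: $3884M

This is the linear assignment problem.
Optimal: Meridian→Band G ($771M), AzureWave→Band A ($653M), NorthTel→Band F ($564M), Solara→Band B ($963M), ClearBand→Band D ($933M) — total 771+653+564+963+933 = $3884M.
Max-entry greedy (repeatedly take the single best remaining cell) gives $3724M, worse by 160.
Swapping Meridian↔Solara (Meridian→Band B $777M, Solara→Band G $225M) loses 732.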